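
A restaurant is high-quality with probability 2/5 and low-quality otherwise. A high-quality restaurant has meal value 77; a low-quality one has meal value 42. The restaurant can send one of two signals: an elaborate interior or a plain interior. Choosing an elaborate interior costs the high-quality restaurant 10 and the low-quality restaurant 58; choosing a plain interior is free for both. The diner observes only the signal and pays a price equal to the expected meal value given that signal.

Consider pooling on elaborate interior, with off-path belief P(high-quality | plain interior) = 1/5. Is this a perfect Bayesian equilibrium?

At the pooled signal (elaborate interior) the diner holds the prior 2/5 and pays 2/5·77 + 3/5·42 = 56. Off-path (plain interior) belief 1/5 gives 1/5·77 + 4/5·42 = 49.
High-quality: elaborate interior gives 56 − 10 = 46; plain interior gives 49 − 0 = 49. Deviates. ✗
Low-quality: elaborate interior gives 56 − 58 = -2; plain interior gives 49 − 0 = 49. Deviates. ✗

No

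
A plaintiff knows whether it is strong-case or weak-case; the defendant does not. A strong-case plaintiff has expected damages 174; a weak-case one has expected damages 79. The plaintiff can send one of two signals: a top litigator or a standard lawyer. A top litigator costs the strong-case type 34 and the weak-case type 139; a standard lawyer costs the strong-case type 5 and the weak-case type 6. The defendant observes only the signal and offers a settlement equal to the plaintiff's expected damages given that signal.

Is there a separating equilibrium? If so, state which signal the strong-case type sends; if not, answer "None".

top litigator

Try strong-case → top litigator, weak-case → standard lawyer:
  Under separation the defendant infers type exactly: top litigator → strong-case (pays 174), standard lawyer → weak-case (pays 79).
  Strong-case: top litigator gives 174 − 34 = 140; standard lawyer gives 79 − 5 = 74. No deviation. ✓
  Weak-case: standard lawyer gives 79 − 6 = 73; top litigator gives 174 − 139 = 35. No deviation. ✓
Both hold — the strong-case type sends top litigator.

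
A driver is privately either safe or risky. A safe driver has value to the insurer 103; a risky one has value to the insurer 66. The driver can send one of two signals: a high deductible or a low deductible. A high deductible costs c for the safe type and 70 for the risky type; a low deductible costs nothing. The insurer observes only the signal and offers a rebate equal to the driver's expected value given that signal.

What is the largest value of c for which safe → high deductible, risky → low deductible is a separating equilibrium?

37

Under separation: high deductible → safe (pays 103); low deductible → risky (pays 66).
Risky: 66 − 0 = 66 ≥ 103 − 70 = 33. Holds regardless of c. ✓
Safe: 103 − c ≥ 66 − 0, so c ≤ 103 − 66 = 37.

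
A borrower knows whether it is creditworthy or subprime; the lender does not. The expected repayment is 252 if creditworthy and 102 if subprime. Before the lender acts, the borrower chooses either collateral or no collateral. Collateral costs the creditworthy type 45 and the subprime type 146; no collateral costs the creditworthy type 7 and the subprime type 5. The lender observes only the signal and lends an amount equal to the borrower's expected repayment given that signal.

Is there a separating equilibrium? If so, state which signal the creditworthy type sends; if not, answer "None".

None

Try creditworthy → collateral, subprime → no collateral:
  If types separate, collateral earns payment 252 and no collateral earns 102.
  Creditworthy: collateral gives 252 − 45 = 207; no collateral gives 102 − 7 = 95. No deviation. ✓
  Subprime: no collateral gives 102 − 5 = 97; collateral gives 252 − 146 = 106. Would deviate. ✗
Try creditworthy → no collateral, subprime → collateral:
  If types separate, no collateral earns payment 252 and collateral earns 102.
  Creditworthy: no collateral gives 252 − 7 = 245; collateral gives 102 − 45 = 57. No deviation. ✓
  Subprime: collateral gives 102 − 146 = -44; no collateral gives 252 − 5 = 247. Would deviate. ✗
Neither assignment is incentive-compatible.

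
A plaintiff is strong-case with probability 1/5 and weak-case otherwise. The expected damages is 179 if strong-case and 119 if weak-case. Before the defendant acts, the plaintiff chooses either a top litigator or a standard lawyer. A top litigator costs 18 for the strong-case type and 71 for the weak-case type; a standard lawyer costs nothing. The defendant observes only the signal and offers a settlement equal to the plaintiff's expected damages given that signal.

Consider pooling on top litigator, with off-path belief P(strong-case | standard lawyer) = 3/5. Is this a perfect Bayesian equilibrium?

No

On the equilibrium path (top litigator) the defendant holds the prior 1/5 and pays 1/5·179 + 4/5·119 = 131. Off-path (standard lawyer) belief 3/5 gives 3/5·179 + 2/5·119 = 155.
Strong-case: top litigator gives 131 − 18 = 113; standard lawyer gives 155 − 0 = 155. Deviates. ✗
Weak-case: top litigator gives 131 − 71 = 60; standard lawyer gives 155 − 0 = 155. Deviates. ✗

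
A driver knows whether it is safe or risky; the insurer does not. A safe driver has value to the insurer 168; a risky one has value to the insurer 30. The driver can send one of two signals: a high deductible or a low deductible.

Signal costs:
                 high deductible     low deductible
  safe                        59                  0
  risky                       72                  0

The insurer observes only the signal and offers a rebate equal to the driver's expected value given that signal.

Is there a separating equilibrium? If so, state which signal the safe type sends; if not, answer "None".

Try safe → high deductible, risky → low deductible:
  If types separate, high deductible earns payment 168 and low deductible earns 30.
  Safe: high deductible gives 168 − 59 = 109; low deductible gives 30 − 0 = 30. No deviation. ✓
  Risky: low deductible gives 30 − 0 = 30; high deductible gives 168 − 72 = 96. Would deviate. ✗
Try safe → low deductible, risky → high deductible:
  If types separate, low deductible earns payment 168 and high deductible earns 30.
  Safe: low deductible gives 168 − 0 = 168; high deductible gives 30 − 59 = -29. No deviation. ✓
  Risky: high deductible gives 30 − 72 = -42; low deductible gives 168 − 0 = 168. Would deviate. ✗
Neither assignment is incentive-compatible.

None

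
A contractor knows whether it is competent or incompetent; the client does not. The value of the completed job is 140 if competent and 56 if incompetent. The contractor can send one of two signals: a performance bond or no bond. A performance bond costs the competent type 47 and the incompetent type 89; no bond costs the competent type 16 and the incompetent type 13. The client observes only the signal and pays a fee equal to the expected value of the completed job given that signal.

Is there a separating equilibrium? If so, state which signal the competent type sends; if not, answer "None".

None

Try competent → bond, incompetent → no bond:
  If types separate, bond earns payment 140 and no bond earns 56.
  Competent: bond gives 140 − 47 = 93; no bond gives 56 − 16 = 40. No deviation. ✓
  Incompetent: no bond gives 56 − 13 = 43; bond gives 140 − 89 = 51. Would deviate. ✗
Try competent → no bond, incompetent → bond:
  If types separate, no bond earns payment 140 and bond earns 56.
  Competent: no bond gives 140 − 16 = 124; bond gives 56 − 47 = 9. No deviation. ✓
  Incompetent: bond gives 56 − 89 = -33; no bond gives 140 − 13 = 127. Would deviate. ✗
Neither assignment is incentive-compatible.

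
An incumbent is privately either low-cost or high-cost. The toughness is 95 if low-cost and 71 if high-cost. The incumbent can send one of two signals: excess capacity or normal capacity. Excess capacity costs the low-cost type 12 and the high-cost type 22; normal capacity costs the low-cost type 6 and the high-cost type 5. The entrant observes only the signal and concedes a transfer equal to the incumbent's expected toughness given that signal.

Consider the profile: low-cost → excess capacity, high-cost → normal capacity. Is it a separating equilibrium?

Under separation the entrant infers type exactly: excess capacity → low-cost (pays 95), normal capacity → high-cost (pays 71).
Low-cost: excess capacity gives 95 − 12 = 83; normal capacity gives 71 − 6 = 65. No deviation. ✓
High-cost: normal capacity gives 71 − 5 = 66; excess capacity gives 95 − 22 = 73. Would deviate. ✗

No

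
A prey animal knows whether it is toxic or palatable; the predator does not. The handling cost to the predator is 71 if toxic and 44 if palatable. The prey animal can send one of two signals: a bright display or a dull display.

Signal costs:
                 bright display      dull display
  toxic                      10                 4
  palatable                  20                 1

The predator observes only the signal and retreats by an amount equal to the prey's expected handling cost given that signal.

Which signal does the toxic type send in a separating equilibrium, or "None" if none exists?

Try toxic → bright display, palatable → dull display:
  If types separate, bright display earns payment 71 and dull display earns 44.
  Toxic: bright display gives 71 − 10 = 61; dull display gives 44 − 4 = 40. No deviation. ✓
  Palatable: dull display gives 44 − 1 = 43; bright display gives 71 − 20 = 51. Would deviate. ✗
Try toxic → dull display, palatable → bright display:
  If types separate, dull display earns payment 71 and bright display earns 44.
  Toxic: dull display gives 71 − 4 = 67; bright display gives 44 − 10 = 34. No deviation. ✓
  Palatable: bright display gives 44 − 20 = 24; dull display gives 71 − 1 = 70. Would deviate. ✗
Neither assignment is incentive-compatible.

None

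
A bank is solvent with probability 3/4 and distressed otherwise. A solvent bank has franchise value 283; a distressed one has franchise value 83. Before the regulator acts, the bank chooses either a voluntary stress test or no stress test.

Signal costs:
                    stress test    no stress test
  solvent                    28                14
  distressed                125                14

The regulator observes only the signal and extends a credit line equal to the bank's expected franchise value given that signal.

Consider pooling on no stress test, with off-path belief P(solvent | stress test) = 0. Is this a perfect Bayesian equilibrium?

At the pooled signal (no stress test) the regulator holds the prior 3/4 and pays 3/4·283 + 1/4·83 = 233. Off-path (stress test) belief 0 gives 0·283 + 1·83 = 83.
Solvent: no stress test gives 233 − 14 = 219; stress test gives 83 − 28 = 55. Stays. ✓
Distressed: no stress test gives 233 − 14 = 219; stress test gives 83 − 125 = -42. Stays. ✓

Yes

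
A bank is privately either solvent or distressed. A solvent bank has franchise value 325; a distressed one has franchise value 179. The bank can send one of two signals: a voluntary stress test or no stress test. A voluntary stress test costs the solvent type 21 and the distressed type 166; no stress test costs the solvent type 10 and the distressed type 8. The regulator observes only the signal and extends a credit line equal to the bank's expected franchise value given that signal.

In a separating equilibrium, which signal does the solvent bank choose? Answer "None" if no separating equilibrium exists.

Try solvent → stress test, distressed → no stress test:
  If types separate, stress test earns payment 325 and no stress test earns 179.
  Solvent: stress test gives 325 − 21 = 304; no stress test gives 179 − 10 = 169. No deviation. ✓
  Distressed: no stress test gives 179 − 8 = 171; stress test gives 325 − 166 = 159. No deviation. ✓
Both hold — the solvent type sends stress test.

stress test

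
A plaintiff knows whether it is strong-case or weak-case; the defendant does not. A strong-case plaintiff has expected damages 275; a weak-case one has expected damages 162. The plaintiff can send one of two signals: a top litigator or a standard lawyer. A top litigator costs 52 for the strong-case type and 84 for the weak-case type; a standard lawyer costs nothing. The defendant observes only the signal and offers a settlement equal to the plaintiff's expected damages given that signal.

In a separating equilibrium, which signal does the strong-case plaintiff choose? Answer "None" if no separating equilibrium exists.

Try strong-case → top litigator, weak-case → standard lawyer:
  If types separate, top litigator earns payment 275 and standard lawyer earns 162.
  Strong-case: top litigator gives 275 − 52 = 223; standard lawyer gives 162 − 0 = 162. No deviation. ✓
  Weak-case: standard lawyer gives 162 − 0 = 162; top litigator gives 275 − 84 = 191. Would deviate. ✗
Try strong-case → standard lawyer, weak-case → top litigator:
  If types separate, standard lawyer earns payment 275 and top litigator earns 162.
  Strong-case: standard lawyer gives 275 − 0 = 275; top litigator gives 162 − 52 = 110. No deviation. ✓
  Weak-case: top litigator gives 162 − 84 = 78; standard lawyer gives 275 − 0 = 275. Would deviate. ✗
Neither assignment is incentive-compatible.

None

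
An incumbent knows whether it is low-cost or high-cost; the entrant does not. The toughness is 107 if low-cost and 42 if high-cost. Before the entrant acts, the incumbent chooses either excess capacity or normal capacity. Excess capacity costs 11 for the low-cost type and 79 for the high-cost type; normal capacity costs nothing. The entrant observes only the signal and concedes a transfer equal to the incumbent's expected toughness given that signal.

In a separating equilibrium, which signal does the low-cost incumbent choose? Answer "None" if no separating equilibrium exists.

Try low-cost → excess capacity, high-cost → normal capacity:
  If types separate, excess capacity earns payment 107 and normal capacity earns 42.
  Low-cost: excess capacity gives 107 − 11 = 96; normal capacity gives 42 − 0 = 42. No deviation. ✓
  High-cost: normal capacity gives 42 − 0 = 42; excess capacity gives 107 − 79 = 28. No deviation. ✓
Both hold — the low-cost type sends excess capacity.

excess capacity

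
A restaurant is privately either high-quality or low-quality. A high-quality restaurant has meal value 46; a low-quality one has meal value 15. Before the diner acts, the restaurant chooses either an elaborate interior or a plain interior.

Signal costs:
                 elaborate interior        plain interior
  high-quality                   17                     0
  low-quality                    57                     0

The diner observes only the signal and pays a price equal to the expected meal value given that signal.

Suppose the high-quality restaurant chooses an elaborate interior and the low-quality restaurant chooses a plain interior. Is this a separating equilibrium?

Under separation the diner infers type exactly: elaborate interior → high-quality (pays 46), plain interior → low-quality (pays 15).
High-quality: elaborate interior gives 46 − 17 = 29; plain interior gives 15 − 0 = 15. No deviation. ✓
Low-quality: plain interior gives 15 − 0 = 15; elaborate interior gives 46 − 57 = -11. No deviation. ✓
Both incentive constraints hold.

Yes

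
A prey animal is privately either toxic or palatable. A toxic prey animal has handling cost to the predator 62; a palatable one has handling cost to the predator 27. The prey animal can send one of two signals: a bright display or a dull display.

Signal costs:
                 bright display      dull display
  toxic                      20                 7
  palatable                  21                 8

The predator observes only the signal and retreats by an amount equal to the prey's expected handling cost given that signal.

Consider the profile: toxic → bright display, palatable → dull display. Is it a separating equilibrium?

Under separation the predator infers type exactly: bright display → toxic (pays 62), dull display → palatable (pays 27).
Toxic: bright display gives 62 − 20 = 42; dull display gives 27 − 7 = 20. No deviation. ✓
Palatable: dull display gives 27 − 8 = 19; bright display gives 62 − 21 = 41. Would deviate. ✗

No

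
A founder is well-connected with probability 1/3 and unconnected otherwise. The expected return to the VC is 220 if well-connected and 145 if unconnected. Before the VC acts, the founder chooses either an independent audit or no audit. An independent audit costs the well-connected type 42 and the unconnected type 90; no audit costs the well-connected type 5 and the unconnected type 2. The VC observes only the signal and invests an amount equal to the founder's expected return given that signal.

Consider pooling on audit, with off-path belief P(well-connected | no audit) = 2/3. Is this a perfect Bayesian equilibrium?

On the equilibrium path (audit) the VC holds the prior 1/3 and pays 1/3·220 + 2/3·145 = 170. Off-path (no audit) belief 2/3 gives 2/3·220 + 1/3·145 = 195.
Well-connected: audit gives 170 − 42 = 128; no audit gives 195 − 5 = 190. Deviates. ✗
Unconnected: audit gives 170 − 90 = 80; no audit gives 195 − 2 = 193. Deviates. ✗

No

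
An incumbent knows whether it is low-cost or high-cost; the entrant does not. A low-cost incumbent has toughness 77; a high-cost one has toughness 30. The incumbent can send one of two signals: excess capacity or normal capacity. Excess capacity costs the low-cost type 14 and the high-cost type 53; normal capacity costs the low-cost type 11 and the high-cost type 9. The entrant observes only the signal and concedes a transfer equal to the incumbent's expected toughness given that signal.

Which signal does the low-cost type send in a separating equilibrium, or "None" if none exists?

None

Try low-cost → excess capacity, high-cost → normal capacity:
  If types separate, excess capacity earns payment 77 and normal capacity earns 30.
  Low-cost: excess capacity gives 77 − 14 = 63; normal capacity gives 30 − 11 = 19. No deviation. ✓
  High-cost: normal capacity gives 30 − 9 = 21; excess capacity gives 77 − 53 = 24. Would deviate. ✗
Try low-cost → normal capacity, high-cost → excess capacity:
  If types separate, normal capacity earns payment 77 and excess capacity earns 30.
  Low-cost: normal capacity gives 77 − 11 = 66; excess capacity gives 30 − 14 = 16. No deviation. ✓
  High-cost: excess capacity gives 30 − 53 = -23; normal capacity gives 77 − 9 = 68. Would deviate. ✗
Neither assignment is incentive-compatible.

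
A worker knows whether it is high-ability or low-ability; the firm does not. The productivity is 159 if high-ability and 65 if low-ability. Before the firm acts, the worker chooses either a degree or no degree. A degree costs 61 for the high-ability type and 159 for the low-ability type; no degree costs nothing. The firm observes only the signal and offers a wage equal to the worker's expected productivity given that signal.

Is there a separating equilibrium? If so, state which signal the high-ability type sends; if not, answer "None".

Try high-ability → degree, low-ability → no degree:
  Under separation the firm infers type exactly: degree → high-ability (pays 159), no degree → low-ability (pays 65).
  High-ability: degree gives 159 − 61 = 98; no degree gives 65 − 0 = 65. No deviation. ✓
  Low-ability: no degree gives 65 − 0 = 65; degree gives 159 − 159 = 0. No deviation. ✓
Both hold — the high-ability type sends degree.

degree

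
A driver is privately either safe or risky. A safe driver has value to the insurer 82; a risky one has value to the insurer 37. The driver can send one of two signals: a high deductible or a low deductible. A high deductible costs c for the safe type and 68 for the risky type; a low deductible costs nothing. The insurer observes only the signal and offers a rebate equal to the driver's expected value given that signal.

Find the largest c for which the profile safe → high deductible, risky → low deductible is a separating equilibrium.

45

Under separation: high deductible → safe (pays 82); low deductible → risky (pays 37).
Risky: 37 − 0 = 37 ≥ 82 − 68 = 14. Holds regardless of c. ✓
Safe: 82 − c ≥ 37 − 0, so c ≤ 82 − 37 = 45.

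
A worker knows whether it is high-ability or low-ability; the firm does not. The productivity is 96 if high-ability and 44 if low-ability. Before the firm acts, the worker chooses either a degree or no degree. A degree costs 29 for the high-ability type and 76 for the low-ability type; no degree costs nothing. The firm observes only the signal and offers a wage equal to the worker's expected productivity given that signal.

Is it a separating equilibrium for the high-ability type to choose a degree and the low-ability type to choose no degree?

If types separate, degree earns payment 96 and no degree earns 44.
High-ability: degree gives 96 − 29 = 67; no degree gives 44 − 0 = 44. No deviation. ✓
Low-ability: no degree gives 44 − 0 = 44; degree gives 96 − 76 = 20. No deviation. ✓
Both incentive constraints hold.

Yes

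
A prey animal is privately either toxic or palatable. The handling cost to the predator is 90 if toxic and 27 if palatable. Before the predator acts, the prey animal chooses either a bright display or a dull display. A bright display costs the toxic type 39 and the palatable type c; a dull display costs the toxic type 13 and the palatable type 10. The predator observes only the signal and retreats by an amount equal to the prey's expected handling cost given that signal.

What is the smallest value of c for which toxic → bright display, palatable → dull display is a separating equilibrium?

Under separation: bright display → toxic (pays 90); dull display → palatable (pays 27).
Toxic: 90 − 39 = 51 ≥ 27 − 13 = 14. Holds regardless of c. ✓
Palatable: 27 − 10 ≥ 90 − c, so c ≥ 90 − 17 = 73.

73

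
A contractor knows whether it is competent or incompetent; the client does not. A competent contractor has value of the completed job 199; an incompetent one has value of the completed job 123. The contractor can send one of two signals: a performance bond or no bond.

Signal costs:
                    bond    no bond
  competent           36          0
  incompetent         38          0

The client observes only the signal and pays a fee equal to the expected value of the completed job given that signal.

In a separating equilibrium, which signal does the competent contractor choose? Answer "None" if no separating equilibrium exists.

Try competent → bond, incompetent → no bond:
  If types separate, bond earns payment 199 and no bond earns 123.
  Competent: bond gives 199 − 36 = 163; no bond gives 123 − 0 = 123. No deviation. ✓
  Incompetent: no bond gives 123 − 0 = 123; bond gives 199 − 38 = 161. Would deviate. ✗
Try competent → no bond, incompetent → bond:
  If types separate, no bond earns payment 199 and bond earns 123.
  Competent: no bond gives 199 − 0 = 199; bond gives 123 − 36 = 87. No deviation. ✓
  Incompetent: bond gives 123 − 38 = 85; no bond gives 199 − 0 = 199. Would deviate. ✗
Neither assignment is incentive-compatible.

None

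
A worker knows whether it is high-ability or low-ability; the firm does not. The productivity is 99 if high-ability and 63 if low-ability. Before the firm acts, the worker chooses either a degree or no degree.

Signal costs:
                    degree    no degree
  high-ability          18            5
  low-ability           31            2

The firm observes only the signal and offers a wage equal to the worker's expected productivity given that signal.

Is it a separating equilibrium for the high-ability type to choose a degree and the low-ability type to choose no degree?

Under separation the firm infers type exactly: degree → high-ability (pays 99), no degree → low-ability (pays 63).
High-ability: degree gives 99 − 18 = 81; no degree gives 63 − 5 = 58. No deviation. ✓
Low-ability: no degree gives 63 − 2 = 61; degree gives 99 − 31 = 68. Would deviate. ✗

No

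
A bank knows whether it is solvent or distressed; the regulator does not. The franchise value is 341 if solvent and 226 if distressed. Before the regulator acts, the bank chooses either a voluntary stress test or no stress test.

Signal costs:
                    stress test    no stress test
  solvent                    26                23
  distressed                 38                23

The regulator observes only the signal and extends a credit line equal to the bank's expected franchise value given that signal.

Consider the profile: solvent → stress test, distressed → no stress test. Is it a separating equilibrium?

Under separation the regulator infers type exactly: stress test → solvent (pays 341), no stress test → distressed (pays 226).
Solvent: stress test gives 341 − 26 = 315; no stress test gives 226 − 23 = 203. No deviation. ✓
Distressed: no stress test gives 226 − 23 = 203; stress test gives 341 − 38 = 303. Would deviate. ✗

No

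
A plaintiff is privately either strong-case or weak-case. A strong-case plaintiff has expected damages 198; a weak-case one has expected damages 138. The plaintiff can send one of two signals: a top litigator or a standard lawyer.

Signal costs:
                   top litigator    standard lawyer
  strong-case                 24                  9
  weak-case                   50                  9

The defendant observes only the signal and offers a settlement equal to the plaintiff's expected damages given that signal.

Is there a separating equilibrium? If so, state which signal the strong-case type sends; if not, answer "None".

None

Try strong-case → top litigator, weak-case → standard lawyer:
  If types separate, top litigator earns payment 198 and standard lawyer earns 138.
  Strong-case: top litigator gives 198 − 24 = 174; standard lawyer gives 138 − 9 = 129. No deviation. ✓
  Weak-case: standard lawyer gives 138 − 9 = 129; top litigator gives 198 − 50 = 148. Would deviate. ✗
Try strong-case → standard lawyer, weak-case → top litigator:
  If types separate, standard lawyer earns payment 198 and top litigator earns 138.
  Strong-case: standard lawyer gives 198 − 9 = 189; top litigator gives 138 − 24 = 114. No deviation. ✓
  Weak-case: top litigator gives 138 − 50 = 88; standard lawyer gives 198 − 9 = 189. Would deviate. ✗
Neither assignment is incentive-compatible.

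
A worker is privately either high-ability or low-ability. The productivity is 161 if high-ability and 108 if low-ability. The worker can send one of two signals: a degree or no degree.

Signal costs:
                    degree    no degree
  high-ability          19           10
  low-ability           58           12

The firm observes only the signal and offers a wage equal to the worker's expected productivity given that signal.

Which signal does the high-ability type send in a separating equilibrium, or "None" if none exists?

None

Try high-ability → degree, low-ability → no degree:
  If types separate, degree earns payment 161 and no degree earns 108.
  High-ability: degree gives 161 − 19 = 142; no degree gives 108 − 10 = 98. No deviation. ✓
  Low-ability: no degree gives 108 − 12 = 96; degree gives 161 − 58 = 103. Would deviate. ✗
Try high-ability → no degree, low-ability → degree:
  If types separate, no degree earns payment 161 and degree earns 108.
  High-ability: no degree gives 161 − 10 = 151; degree gives 108 − 19 = 89. No deviation. ✓
  Low-ability: degree gives 108 − 58 = 50; no degree gives 161 − 12 = 149. Would deviate. ✗
Neither assignment is incentive-compatible.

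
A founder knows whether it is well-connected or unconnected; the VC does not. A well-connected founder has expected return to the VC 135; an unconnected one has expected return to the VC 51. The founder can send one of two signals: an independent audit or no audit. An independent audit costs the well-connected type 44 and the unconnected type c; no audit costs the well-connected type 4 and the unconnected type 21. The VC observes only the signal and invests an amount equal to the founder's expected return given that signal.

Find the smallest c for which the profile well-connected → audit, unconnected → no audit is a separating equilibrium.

105

Under separation: audit → well-connected (pays 135); no audit → unconnected (pays 51).
Well-connected: 135 − 44 = 91 ≥ 51 − 4 = 47. Holds regardless of c. ✓
Unconnected: 51 − 21 ≥ 135 − c, so c ≥ 135 − 30 = 105.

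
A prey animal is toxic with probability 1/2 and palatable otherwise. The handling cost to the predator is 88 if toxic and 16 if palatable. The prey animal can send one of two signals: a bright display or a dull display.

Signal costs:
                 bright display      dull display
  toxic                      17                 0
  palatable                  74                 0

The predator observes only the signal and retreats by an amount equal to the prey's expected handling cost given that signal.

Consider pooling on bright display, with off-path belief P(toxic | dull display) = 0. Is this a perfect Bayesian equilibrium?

At the pooled signal (bright display) the predator holds the prior 1/2 and pays 1/2·88 + 1/2·16 = 52. Off-path (dull display) belief 0 gives 0·88 + 1·16 = 16.
Toxic: bright display gives 52 − 17 = 35; dull display gives 16 − 0 = 16. Stays. ✓
Palatable: bright display gives 52 − 74 = -22; dull display gives 16 − 0 = 16. Deviates. ✗

No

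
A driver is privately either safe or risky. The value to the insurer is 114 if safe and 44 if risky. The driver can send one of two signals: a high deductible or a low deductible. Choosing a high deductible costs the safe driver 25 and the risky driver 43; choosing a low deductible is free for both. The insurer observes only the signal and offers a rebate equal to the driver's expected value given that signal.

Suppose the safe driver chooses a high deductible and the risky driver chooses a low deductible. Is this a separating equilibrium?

If types separate, high deductible earns payment 114 and low deductible earns 44.
Safe: high deductible gives 114 − 25 = 89; low deductible gives 44 − 0 = 44. No deviation. ✓
Risky: low deductible gives 44 − 0 = 44; high deductible gives 114 − 43 = 71. Would deviate. ✗

No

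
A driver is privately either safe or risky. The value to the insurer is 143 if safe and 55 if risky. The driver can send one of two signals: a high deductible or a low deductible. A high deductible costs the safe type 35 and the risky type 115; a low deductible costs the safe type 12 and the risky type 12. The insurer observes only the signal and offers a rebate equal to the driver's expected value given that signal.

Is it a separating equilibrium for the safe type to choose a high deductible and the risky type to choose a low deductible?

If types separate, high deductible earns payment 143 and low deductible earns 55.
Safe: high deductible gives 143 − 35 = 108; low deductible gives 55 − 12 = 43. No deviation. ✓
Risky: low deductible gives 55 − 12 = 43; high deductible gives 143 − 115 = 28. No deviation. ✓
Neither type gains from mimicking the other.

Yes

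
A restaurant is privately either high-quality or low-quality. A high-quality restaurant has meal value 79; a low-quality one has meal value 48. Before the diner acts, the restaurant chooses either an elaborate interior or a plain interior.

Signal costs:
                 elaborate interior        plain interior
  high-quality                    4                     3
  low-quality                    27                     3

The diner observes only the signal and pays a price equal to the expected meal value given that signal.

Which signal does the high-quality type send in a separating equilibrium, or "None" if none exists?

None

Try high-quality → elaborate interior, low-quality → plain interior:
  If types separate, elaborate interior earns payment 79 and plain interior earns 48.
  High-quality: elaborate interior gives 79 − 4 = 75; plain interior gives 48 − 3 = 45. No deviation. ✓
  Low-quality: plain interior gives 48 − 3 = 45; elaborate interior gives 79 − 27 = 52. Would deviate. ✗
Try high-quality → plain interior, low-quality → elaborate interior:
  If types separate, plain interior earns payment 79 and elaborate interior earns 48.
  High-quality: plain interior gives 79 − 3 = 76; elaborate interior gives 48 − 4 = 44. No deviation. ✓
  Low-quality: elaborate interior gives 48 − 27 = 21; plain interior gives 79 − 3 = 76. Would deviate. ✗
Neither assignment is incentive-compatible.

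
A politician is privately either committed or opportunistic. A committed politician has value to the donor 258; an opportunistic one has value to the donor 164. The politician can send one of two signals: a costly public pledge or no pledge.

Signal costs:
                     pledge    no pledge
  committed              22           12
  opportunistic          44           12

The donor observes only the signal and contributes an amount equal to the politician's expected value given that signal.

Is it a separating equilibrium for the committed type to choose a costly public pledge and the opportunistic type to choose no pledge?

Under separation the donor infers type exactly: pledge → committed (pays 258), no pledge → opportunistic (pays 164).
Committed: pledge gives 258 − 22 = 236; no pledge gives 164 − 12 = 152. No deviation. ✓
Opportunistic: no pledge gives 164 − 12 = 152; pledge gives 258 − 44 = 214. Would deviate. ✗

No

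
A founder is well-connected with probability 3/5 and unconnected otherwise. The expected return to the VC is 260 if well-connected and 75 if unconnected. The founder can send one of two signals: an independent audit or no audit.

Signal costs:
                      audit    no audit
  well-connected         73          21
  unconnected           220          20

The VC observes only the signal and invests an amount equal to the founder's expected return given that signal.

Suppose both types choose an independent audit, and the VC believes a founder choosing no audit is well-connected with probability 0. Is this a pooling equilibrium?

No

On the equilibrium path (audit) the VC holds the prior 3/5 and pays 3/5·260 + 2/5·75 = 186. Off-path (no audit) belief 0 gives 0·260 + 1·75 = 75.
Well-connected: audit gives 186 − 73 = 113; no audit gives 75 − 21 = 54. Stays. ✓
Unconnected: audit gives 186 − 220 = -34; no audit gives 75 − 20 = 55. Deviates. ✗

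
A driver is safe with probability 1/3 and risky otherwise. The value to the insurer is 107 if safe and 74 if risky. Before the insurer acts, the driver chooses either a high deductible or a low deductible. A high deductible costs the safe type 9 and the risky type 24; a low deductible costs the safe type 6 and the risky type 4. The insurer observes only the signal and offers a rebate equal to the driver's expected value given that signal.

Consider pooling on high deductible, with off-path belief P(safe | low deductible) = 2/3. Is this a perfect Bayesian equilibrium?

On the equilibrium path (high deductible) the insurer holds the prior 1/3 and pays 1/3·107 + 2/3·74 = 85. Off-path (low deductible) belief 2/3 gives 2/3·107 + 1/3·74 = 96.
Safe: high deductible gives 85 − 9 = 76; low deductible gives 96 − 6 = 90. Deviates. ✗
Risky: high deductible gives 85 − 24 = 61; low deductible gives 96 − 4 = 92. Deviates. ✗

No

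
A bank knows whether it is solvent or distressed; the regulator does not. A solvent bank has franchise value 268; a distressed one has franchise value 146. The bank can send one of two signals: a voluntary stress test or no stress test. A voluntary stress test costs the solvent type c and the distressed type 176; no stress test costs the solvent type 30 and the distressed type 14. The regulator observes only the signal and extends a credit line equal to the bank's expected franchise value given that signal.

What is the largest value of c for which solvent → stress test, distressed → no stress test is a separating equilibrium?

Under separation: stress test → solvent (pays 268); no stress test → distressed (pays 146).
Distressed: 146 − 14 = 132 ≥ 268 − 176 = 92. Holds regardless of c. ✓
Solvent: 268 − c ≥ 146 − 30, so c ≤ 268 − 116 = 152.

152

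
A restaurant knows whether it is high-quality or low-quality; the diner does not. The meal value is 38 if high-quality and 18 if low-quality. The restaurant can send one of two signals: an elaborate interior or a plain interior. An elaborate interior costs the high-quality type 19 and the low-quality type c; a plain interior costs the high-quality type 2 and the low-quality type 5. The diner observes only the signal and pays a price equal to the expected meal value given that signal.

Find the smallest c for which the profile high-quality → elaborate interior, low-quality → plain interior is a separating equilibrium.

25

Under separation: elaborate interior → high-quality (pays 38); plain interior → low-quality (pays 18).
High-quality: 38 − 19 = 19 ≥ 18 − 2 = 16. Holds regardless of c. ✓
Low-quality: 18 − 5 ≥ 38 − c, so c ≥ 38 − 13 = 25.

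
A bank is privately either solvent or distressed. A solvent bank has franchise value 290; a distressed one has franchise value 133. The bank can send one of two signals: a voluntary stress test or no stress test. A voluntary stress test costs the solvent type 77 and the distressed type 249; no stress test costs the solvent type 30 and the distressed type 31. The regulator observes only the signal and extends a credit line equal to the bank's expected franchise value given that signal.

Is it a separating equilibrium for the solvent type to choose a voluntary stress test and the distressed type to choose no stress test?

Yes

If types separate, stress test earns payment 290 and no stress test earns 133.
Solvent: stress test gives 290 − 77 = 213; no stress test gives 133 − 30 = 103. No deviation. ✓
Distressed: no stress test gives 133 − 31 = 102; stress test gives 290 − 249 = 41. No deviation. ✓
Both incentive constraints hold.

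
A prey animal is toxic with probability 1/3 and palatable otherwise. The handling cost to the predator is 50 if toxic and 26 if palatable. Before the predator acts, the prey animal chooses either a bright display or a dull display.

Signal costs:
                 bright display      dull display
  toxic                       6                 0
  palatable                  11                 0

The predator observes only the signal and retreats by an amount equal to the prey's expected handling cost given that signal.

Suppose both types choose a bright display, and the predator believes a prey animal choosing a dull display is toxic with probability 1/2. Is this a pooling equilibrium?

At the pooled signal (bright display) the predator holds the prior 1/3 and pays 1/3·50 + 2/3·26 = 34. Off-path (dull display) belief 1/2 gives 1/2·50 + 1/2·26 = 38.
Toxic: bright display gives 34 − 6 = 28; dull display gives 38 − 0 = 38. Deviates. ✗
Palatable: bright display gives 34 − 11 = 23; dull display gives 38 − 0 = 38. Deviates. ✗

No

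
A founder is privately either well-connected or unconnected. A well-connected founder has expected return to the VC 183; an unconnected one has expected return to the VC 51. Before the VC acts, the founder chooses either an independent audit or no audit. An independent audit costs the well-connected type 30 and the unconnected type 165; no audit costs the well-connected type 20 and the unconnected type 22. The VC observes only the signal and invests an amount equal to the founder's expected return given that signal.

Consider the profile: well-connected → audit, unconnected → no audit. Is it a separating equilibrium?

Yes

Under separation the VC infers type exactly: audit → well-connected (pays 183), no audit → unconnected (pays 51).
Well-connected: audit gives 183 − 30 = 153; no audit gives 51 − 20 = 31. No deviation. ✓
Unconnected: no audit gives 51 − 22 = 29; audit gives 183 − 165 = 18. No deviation. ✓
Neither type gains from mimicking the other.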